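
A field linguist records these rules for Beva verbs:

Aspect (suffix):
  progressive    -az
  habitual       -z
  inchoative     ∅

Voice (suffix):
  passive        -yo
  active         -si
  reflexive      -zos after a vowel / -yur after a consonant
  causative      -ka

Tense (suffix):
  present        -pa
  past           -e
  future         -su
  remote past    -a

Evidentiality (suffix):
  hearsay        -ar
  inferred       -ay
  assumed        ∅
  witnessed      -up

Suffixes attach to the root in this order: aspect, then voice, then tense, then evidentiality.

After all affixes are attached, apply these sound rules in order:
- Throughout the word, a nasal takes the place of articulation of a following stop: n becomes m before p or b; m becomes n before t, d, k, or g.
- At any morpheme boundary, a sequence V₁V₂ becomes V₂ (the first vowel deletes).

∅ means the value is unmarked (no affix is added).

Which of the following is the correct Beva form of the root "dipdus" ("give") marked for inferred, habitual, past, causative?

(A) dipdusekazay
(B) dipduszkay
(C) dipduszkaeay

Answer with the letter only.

B

Attach aspect habitual -z → dipdusz.
Attach voice causative -ka → dipduszka.
Attach tense past -e → dipduszkae.
Attach evidentiality inferred -ay → dipduszkaeay.
Nasal assimilation: no change.
Apply vowel deletion: dipduszkaeay → dipduszkay.
So the correct form is dipduszkay, option (B).
(C) dipduszkaeay is wrong: it fails to apply the sound rule(s).
(A) dipdusekazay is wrong: it has the affixes in the wrong order.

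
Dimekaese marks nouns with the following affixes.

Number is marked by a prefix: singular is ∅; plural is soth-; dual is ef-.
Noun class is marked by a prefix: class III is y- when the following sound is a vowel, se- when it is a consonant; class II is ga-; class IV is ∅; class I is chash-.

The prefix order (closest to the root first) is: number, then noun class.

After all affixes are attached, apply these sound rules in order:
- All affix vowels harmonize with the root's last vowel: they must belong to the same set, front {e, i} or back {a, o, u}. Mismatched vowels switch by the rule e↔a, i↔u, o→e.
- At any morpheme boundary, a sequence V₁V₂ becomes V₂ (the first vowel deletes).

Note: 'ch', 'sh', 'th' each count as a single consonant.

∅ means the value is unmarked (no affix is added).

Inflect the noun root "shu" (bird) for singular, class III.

number = singular: zero marking, form stays shu.
Attach noun class class III se- (before consonant 'sh') → seshu.
Apply vowel harmony: seshu → sashu.
Vowel deletion: no change.

sashu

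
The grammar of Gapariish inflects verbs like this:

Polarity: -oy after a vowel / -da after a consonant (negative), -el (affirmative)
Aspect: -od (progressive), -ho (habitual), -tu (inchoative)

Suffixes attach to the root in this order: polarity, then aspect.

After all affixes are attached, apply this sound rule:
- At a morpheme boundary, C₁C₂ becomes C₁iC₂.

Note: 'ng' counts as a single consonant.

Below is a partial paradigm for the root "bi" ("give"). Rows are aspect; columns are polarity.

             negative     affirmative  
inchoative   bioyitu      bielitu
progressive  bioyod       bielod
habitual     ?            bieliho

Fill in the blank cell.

bioyiho

Attach polarity negative -oy (after vowel 'i') → bioy.
Attach aspect habitual -ho → bioyho.
Apply epenthesis: bioyho → bioyiho.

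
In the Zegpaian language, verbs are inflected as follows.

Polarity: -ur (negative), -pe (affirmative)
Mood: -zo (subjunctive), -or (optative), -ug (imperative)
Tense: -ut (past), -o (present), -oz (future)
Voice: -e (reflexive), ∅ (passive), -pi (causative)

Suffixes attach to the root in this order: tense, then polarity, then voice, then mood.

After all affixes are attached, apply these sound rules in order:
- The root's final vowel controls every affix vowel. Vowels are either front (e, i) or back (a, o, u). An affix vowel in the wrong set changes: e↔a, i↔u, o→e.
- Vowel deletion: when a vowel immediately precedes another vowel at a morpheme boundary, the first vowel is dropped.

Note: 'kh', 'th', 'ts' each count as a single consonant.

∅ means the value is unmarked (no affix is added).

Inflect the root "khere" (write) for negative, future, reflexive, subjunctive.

kherezireze

Attach tense future -oz → khereoz.
Attach polarity negative -ur → khereozur.
Attach voice reflexive -e → khereozure.
Attach mood subjunctive -zo → khereozurezo.
Apply vowel harmony: khereozurezo → khereezireze.
Apply vowel deletion: khereezireze → kherezireze.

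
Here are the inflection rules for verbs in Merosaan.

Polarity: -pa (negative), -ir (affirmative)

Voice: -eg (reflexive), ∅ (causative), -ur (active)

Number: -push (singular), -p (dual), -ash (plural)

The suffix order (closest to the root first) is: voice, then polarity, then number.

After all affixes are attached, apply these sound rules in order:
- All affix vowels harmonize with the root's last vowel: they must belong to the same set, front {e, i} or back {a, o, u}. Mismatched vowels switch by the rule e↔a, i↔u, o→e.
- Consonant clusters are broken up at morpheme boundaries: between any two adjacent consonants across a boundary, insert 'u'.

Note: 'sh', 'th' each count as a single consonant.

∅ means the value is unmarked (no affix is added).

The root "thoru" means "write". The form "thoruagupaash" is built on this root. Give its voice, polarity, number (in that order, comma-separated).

Segment: thoru-eg-pa-ash.
voice: -eg → reflexive.
polarity: -pa → negative.
number: -ash → plural.

reflexive, negative, plural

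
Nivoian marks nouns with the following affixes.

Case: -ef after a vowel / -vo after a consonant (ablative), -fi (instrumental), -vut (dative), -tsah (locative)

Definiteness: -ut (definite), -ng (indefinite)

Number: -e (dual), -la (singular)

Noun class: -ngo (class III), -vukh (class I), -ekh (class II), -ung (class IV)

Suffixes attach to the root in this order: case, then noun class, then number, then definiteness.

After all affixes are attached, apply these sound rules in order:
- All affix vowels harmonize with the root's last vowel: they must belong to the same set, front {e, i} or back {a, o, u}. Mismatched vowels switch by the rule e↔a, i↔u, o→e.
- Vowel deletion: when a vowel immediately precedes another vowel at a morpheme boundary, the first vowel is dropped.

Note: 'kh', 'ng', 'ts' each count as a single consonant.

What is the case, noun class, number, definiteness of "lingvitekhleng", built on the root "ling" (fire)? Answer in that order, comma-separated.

dative, class II, singular, indefinite

Segment: ling-vut-ekh-la-ng.
case: -vut → dative.
noun class: -ekh → class II.
number: -la → singular.
definiteness: -ng → indefinite.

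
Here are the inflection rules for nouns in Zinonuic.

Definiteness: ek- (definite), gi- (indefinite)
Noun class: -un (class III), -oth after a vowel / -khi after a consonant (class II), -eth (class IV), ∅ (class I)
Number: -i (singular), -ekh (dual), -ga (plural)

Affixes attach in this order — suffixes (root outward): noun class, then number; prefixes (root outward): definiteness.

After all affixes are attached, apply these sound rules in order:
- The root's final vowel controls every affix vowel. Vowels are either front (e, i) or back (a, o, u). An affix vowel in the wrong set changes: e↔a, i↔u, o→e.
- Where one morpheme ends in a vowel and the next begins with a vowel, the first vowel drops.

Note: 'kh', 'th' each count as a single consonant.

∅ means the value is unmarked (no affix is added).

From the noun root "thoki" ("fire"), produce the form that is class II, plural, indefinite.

githokethge

Attach noun class class II -oth (after vowel 'i') → thokioth.
Attach definiteness indefinite gi- → githokioth.
Attach number plural -ga → githokiothga.
Apply vowel harmony: githokiothga → githokiethge.
Apply vowel deletion: githokiethge → githokethge.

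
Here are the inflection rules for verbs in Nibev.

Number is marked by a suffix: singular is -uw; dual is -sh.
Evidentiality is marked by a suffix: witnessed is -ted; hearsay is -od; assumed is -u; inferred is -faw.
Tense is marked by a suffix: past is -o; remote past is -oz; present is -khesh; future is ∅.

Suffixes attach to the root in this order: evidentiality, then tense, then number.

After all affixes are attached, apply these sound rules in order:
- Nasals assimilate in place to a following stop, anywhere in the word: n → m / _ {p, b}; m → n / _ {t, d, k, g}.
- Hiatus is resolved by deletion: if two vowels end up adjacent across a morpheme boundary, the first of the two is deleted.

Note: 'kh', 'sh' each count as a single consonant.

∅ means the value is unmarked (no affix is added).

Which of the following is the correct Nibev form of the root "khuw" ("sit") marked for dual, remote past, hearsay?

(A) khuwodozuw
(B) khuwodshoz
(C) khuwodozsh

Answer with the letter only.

C

Attach evidentiality hearsay -od → khuwod.
Attach tense remote past -oz → khuwodoz.
Attach number dual -sh → khuwodozsh.
Nasal assimilation: no change.
Vowel deletion: no change.
So the correct form is khuwodozsh, option (C).
(B) khuwodshoz is wrong: it has the affixes in the wrong order.
(A) khuwodozuw is wrong: it uses singular instead of dual for number.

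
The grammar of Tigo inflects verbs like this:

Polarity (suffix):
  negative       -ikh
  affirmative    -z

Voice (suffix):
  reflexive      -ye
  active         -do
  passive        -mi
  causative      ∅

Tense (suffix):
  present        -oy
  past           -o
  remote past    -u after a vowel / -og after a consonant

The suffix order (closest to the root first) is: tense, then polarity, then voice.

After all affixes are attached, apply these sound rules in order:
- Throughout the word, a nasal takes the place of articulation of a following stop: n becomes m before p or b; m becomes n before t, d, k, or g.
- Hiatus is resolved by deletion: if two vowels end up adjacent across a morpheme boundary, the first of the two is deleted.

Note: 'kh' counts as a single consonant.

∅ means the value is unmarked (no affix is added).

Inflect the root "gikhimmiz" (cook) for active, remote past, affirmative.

Attach tense remote past -og (after consonant 'z') → gikhimmizog.
Attach polarity affirmative -z → gikhimmizogz.
Attach voice active -do → gikhimmizogzdo.
Nasal assimilation: no change.
Vowel deletion: no change.

gikhimmizogzdo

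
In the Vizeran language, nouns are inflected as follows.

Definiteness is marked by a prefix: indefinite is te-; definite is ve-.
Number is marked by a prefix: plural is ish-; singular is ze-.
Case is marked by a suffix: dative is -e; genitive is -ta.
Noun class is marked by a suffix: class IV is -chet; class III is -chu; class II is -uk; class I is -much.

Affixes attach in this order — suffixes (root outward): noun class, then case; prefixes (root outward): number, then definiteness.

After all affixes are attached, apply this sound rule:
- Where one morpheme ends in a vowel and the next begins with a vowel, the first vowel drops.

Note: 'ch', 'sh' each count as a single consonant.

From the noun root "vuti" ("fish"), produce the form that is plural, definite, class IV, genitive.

vishvutichetta

Attach number plural ish- → ishvuti.
Attach noun class class IV -chet → ishvutichet.
Attach definiteness definite ve- → veishvutichet.
Attach case genitive -ta → veishvutichetta.
Apply vowel deletion: veishvutichetta → vishvutichetta.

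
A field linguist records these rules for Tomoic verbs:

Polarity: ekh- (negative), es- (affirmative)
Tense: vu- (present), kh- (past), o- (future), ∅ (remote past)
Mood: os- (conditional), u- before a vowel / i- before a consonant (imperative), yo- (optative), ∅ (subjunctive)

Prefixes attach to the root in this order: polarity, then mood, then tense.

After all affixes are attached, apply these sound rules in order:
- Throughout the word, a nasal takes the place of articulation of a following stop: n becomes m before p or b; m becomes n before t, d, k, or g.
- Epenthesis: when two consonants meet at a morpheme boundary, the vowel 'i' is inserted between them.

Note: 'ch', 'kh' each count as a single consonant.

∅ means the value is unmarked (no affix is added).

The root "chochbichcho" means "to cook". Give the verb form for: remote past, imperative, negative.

Attach polarity negative ekh- → ekhchochbichcho.
Attach mood imperative u- (before vowel 'e') → uekhchochbichcho.
tense = remote past: zero marking, form stays uekhchochbichcho.
Nasal assimilation: no change.
Apply epenthesis: uekhchochbichcho → uekhichochbichcho.

uekhichochbichcho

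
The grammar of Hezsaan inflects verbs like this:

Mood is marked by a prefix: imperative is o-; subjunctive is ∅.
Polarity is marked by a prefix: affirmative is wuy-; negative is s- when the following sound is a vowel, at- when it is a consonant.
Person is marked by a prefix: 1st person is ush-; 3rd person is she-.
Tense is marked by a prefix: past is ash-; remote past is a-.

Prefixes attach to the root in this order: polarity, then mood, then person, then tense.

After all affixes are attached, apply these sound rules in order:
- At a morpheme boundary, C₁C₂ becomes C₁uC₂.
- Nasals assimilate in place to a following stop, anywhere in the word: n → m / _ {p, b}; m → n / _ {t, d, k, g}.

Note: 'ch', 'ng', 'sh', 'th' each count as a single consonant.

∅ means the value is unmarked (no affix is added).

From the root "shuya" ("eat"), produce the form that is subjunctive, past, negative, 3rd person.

ashusheatushuya

Attach polarity negative at- (before consonant 'sh') → atshuya.
mood = subjunctive: zero marking, form stays atshuya.
Attach person 3rd person she- → sheatshuya.
Attach tense past ash- → ashsheatshuya.
Apply epenthesis: ashsheatshuya → ashusheatushuya.
Nasal assimilation: no change.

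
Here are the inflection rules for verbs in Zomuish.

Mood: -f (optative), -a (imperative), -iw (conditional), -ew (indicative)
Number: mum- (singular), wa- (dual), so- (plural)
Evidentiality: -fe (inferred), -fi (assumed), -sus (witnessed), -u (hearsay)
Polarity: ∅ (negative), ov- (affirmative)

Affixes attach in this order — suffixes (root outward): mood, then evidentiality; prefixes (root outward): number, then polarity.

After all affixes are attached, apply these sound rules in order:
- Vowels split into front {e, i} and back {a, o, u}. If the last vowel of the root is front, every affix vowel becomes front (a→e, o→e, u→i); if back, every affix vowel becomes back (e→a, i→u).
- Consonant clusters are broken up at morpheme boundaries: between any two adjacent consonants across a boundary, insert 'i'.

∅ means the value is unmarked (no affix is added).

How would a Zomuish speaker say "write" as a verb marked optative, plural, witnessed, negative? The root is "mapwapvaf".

Attach number plural so- → somapwapvaf.
Attach mood optative -f → somapwapvaff.
Attach evidentiality witnessed -sus → somapwapvaffsus.
polarity = negative: zero marking, form stays somapwapvaffsus.
Vowel harmony: no change.
Apply epenthesis: somapwapvaffsus → somapwapvafifisus.

somapwapvafifisus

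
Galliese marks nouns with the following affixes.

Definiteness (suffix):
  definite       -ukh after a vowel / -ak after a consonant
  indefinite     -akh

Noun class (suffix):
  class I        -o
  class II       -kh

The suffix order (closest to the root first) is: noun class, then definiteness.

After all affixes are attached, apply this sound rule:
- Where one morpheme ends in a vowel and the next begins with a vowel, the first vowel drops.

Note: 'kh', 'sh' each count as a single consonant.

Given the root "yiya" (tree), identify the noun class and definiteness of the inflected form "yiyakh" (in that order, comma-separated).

class I, indefinite

Segment: yiya-o-akh.
noun class: -o → class I.
definiteness: -akh → indefinite.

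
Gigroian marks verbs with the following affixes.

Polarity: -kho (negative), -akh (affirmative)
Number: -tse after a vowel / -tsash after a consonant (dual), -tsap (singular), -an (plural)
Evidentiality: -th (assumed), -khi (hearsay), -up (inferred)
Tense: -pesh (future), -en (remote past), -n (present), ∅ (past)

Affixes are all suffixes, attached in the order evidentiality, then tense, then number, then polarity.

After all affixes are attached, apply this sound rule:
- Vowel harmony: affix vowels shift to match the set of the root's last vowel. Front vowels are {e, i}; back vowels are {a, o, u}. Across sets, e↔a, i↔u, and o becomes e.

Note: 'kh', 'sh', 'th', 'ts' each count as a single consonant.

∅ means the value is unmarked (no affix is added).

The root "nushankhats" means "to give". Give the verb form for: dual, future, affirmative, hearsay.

Attach evidentiality hearsay -khi → nushankhatskhi.
Attach tense future -pesh → nushankhatskhipesh.
Attach number dual -tsash (after consonant 'sh') → nushankhatskhipeshtsash.
Attach polarity affirmative -akh → nushankhatskhipeshtsashakh.
Apply vowel harmony: nushankhatskhipeshtsashakh → nushankhatskhupashtsashakh.

nushankhatskhupashtsashakh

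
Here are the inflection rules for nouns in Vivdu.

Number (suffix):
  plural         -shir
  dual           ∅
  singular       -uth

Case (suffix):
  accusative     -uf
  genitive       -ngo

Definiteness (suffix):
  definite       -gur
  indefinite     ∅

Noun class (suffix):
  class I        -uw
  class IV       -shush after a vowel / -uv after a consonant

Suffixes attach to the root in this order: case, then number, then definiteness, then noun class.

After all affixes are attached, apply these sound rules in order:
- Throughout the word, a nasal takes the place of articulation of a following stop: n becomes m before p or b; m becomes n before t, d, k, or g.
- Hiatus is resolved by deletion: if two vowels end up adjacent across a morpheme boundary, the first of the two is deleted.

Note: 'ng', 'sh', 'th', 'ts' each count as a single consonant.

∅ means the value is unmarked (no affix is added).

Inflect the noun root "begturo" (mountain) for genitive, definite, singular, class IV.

begturonguthguruv

Attach case genitive -ngo → begturongo.
Attach number singular -uth → begturongouth.
Attach definiteness definite -gur → begturongouthgur.
Attach noun class class IV -uv (after consonant 'r') → begturongouthguruv.
Nasal assimilation: no change.
Apply vowel deletion: begturongouthguruv → begturonguthguruv.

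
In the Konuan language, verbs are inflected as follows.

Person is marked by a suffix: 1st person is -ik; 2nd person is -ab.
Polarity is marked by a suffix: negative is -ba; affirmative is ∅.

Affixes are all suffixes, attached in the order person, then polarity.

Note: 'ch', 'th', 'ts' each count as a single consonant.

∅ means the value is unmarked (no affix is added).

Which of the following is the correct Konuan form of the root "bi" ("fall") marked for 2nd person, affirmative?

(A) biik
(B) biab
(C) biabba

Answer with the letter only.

B

Attach person 2nd person -ab → biab.
polarity = affirmative: zero marking, form stays biab.
So the correct form is biab, option (B).
(A) biik is wrong: it uses 1st person instead of 2nd person for person.
(C) biabba is wrong: it uses negative instead of affirmative for polarity.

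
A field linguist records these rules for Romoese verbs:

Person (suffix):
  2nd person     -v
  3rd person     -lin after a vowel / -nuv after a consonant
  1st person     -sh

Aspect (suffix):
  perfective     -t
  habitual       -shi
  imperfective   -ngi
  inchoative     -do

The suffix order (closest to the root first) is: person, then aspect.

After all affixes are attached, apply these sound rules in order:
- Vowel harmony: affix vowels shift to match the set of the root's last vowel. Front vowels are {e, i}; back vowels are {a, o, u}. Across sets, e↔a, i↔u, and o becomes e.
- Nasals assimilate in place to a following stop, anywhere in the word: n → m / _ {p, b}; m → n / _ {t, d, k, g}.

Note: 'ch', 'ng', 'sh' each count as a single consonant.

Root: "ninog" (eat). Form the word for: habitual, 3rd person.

Attach person 3rd person -nuv (after consonant 'g') → ninognuv.
Attach aspect habitual -shi → ninognuvshi.
Apply vowel harmony: ninognuvshi → ninognuvshu.
Nasal assimilation: no change.

ninognuvshu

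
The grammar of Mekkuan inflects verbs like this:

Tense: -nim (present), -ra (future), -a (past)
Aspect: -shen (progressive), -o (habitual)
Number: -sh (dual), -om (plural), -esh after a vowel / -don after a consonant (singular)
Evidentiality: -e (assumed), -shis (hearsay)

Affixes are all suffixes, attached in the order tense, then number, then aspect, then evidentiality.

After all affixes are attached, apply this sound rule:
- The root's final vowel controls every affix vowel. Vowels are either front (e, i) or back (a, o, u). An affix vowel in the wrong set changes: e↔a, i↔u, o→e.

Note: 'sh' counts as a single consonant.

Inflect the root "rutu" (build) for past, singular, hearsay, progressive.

rutuaashshanshus

Attach tense past -a → rutua.
Attach number singular -esh (after vowel 'a') → rutuaesh.
Attach aspect progressive -shen → rutuaeshshen.
Attach evidentiality hearsay -shis → rutuaeshshenshis.
Apply vowel harmony: rutuaeshshenshis → rutuaashshanshus.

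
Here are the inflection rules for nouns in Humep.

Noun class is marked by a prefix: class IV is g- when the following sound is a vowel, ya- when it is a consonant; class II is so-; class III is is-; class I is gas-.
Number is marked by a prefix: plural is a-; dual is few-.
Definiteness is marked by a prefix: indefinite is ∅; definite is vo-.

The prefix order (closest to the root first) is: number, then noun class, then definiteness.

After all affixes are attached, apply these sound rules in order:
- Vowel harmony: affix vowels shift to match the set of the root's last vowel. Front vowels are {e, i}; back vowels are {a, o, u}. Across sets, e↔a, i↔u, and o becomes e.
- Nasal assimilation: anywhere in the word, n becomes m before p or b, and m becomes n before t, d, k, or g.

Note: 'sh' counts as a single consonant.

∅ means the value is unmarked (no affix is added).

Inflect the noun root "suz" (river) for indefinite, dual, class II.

sofawsuz

Attach number dual few- → fewsuz.
Attach noun class class II so- → sofewsuz.
definiteness = indefinite: zero marking, form stays sofewsuz.
Apply vowel harmony: sofewsuz → sofawsuz.
Nasal assimilation: no change.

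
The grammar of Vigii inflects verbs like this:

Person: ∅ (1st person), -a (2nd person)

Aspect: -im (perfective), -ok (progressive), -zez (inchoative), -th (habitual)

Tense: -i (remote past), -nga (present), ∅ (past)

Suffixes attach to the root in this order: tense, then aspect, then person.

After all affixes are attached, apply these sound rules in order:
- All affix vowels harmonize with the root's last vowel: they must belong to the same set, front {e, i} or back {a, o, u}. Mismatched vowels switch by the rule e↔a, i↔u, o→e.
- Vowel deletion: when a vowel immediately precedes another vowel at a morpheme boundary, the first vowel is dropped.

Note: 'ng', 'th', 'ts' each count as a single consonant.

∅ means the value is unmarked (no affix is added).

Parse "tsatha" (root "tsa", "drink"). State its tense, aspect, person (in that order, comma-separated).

past, habitual, 2nd person

Segment: tsa-th-a.
tense: ∅ → past.
aspect: -th → habitual.
person: -a → 2nd person.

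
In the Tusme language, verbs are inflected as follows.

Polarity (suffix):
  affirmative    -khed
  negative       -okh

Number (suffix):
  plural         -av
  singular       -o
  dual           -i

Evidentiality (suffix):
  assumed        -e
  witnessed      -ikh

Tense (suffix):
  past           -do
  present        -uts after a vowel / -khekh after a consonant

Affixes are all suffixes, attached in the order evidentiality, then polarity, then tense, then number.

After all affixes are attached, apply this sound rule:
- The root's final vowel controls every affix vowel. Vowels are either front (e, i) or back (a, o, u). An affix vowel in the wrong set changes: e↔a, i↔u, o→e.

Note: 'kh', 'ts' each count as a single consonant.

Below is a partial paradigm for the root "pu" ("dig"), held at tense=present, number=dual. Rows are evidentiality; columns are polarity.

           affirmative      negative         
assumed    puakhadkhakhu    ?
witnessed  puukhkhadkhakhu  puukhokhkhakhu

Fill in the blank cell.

puaokhkhakhu

Attach evidentiality assumed -e → pue.
Attach polarity negative -okh → pueokh.
Attach tense present -khekh (after consonant 'kh') → pueokhkhekh.
Attach number dual -i → pueokhkhekhi.
Apply vowel harmony: pueokhkhekhi → puaokhkhakhu.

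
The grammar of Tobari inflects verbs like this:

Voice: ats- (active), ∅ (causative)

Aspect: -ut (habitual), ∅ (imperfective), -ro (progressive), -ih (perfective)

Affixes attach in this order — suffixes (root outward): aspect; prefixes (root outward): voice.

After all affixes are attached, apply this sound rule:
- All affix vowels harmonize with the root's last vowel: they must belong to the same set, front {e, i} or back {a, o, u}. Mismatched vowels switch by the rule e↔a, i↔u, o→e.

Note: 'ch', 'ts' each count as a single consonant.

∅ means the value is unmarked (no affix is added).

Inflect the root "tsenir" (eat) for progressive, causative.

Attach aspect progressive -ro → tsenirro.
voice = causative: zero marking, form stays tsenirro.
Apply vowel harmony: tsenirro → tsenirre.

tsenirre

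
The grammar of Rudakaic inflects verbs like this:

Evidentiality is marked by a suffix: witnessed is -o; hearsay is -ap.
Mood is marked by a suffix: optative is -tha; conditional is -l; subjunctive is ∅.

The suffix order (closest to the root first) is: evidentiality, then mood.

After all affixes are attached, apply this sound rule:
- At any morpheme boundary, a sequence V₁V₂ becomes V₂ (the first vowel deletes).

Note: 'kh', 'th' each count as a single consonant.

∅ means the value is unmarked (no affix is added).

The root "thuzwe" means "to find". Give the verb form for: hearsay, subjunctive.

thuzwap

Attach evidentiality hearsay -ap → thuzweap.
mood = subjunctive: zero marking, form stays thuzweap.
Apply vowel deletion: thuzweap → thuzwap.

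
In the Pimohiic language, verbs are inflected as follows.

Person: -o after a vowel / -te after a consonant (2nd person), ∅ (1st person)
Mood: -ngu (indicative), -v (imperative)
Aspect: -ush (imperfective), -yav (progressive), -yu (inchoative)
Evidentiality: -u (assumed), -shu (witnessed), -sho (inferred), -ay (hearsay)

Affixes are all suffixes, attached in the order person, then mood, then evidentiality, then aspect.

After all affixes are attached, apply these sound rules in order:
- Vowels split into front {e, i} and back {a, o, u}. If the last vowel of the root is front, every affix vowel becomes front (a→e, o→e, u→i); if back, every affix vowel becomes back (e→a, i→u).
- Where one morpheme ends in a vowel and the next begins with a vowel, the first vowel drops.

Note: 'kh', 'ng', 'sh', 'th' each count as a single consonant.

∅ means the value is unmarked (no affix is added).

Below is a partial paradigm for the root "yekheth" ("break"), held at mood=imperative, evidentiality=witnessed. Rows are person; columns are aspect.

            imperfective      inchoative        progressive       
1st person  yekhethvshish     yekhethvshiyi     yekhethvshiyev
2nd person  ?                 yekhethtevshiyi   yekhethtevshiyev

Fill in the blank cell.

Attach person 2nd person -te (after consonant 'th') → yekhethte.
Attach mood imperative -v → yekhethtev.
Attach evidentiality witnessed -shu → yekhethtevshu.
Attach aspect imperfective -ush → yekhethtevshuush.
Apply vowel harmony: yekhethtevshuush → yekhethtevshiish.
Apply vowel deletion: yekhethtevshiish → yekhethtevshish.

yekhethtevshish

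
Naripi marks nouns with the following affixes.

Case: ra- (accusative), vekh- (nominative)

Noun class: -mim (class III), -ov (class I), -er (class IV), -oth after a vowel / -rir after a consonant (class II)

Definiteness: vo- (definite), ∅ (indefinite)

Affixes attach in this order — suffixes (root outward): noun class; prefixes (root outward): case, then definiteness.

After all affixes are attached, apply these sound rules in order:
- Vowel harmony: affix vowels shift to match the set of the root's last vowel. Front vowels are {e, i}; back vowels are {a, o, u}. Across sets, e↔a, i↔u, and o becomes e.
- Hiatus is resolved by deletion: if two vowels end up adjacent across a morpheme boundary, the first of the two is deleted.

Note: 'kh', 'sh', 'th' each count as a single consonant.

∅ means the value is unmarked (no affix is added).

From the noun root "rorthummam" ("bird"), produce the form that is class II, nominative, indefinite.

Attach case nominative vekh- → vekhrorthummam.
Attach noun class class II -rir (after consonant 'm') → vekhrorthummamrir.
definiteness = indefinite: zero marking, form stays vekhrorthummamrir.
Apply vowel harmony: vekhrorthummamrir → vakhrorthummamrur.
Vowel deletion: no change.

vakhrorthummamrur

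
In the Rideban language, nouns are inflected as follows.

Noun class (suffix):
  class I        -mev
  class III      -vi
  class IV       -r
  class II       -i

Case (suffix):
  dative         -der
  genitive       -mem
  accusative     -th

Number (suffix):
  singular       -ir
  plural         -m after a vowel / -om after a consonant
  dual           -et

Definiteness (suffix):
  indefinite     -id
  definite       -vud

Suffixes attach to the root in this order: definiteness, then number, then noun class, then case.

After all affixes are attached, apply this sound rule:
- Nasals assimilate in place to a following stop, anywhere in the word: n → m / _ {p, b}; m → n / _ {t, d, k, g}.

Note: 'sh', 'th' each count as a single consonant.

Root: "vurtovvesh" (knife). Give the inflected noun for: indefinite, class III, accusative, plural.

vurtovveshidomvith

Attach definiteness indefinite -id → vurtovveshid.
Attach number plural -om (after consonant 'd') → vurtovveshidom.
Attach noun class class III -vi → vurtovveshidomvi.
Attach case accusative -th → vurtovveshidomvith.
Nasal assimilation: no change.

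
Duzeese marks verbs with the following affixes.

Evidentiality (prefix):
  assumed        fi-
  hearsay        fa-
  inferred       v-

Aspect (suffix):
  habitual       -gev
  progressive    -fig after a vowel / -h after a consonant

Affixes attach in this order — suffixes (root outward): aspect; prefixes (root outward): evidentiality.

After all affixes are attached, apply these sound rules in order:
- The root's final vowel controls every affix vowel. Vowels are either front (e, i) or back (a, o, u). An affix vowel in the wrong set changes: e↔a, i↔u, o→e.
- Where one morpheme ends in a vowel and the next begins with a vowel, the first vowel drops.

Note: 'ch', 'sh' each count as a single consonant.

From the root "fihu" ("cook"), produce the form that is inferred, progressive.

Attach evidentiality inferred v- → vfihu.
Attach aspect progressive -fig (after vowel 'u') → vfihufig.
Apply vowel harmony: vfihufig → vfihufug.
Vowel deletion: no change.

vfihufug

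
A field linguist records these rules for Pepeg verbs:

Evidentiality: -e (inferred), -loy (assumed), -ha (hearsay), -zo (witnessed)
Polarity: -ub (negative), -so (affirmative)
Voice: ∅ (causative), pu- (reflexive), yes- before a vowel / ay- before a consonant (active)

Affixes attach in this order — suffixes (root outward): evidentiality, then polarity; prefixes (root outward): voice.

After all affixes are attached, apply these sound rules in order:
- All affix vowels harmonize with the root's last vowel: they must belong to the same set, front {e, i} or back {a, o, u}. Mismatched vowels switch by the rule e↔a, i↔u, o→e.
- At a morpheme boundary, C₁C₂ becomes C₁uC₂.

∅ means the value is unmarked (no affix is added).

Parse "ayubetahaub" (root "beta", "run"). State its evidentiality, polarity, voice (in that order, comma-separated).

Segment: ay-beta-ha-ub.
evidentiality: -ha → hearsay.
polarity: -ub → negative.
voice: yes/ay- → active.

hearsay, negative, active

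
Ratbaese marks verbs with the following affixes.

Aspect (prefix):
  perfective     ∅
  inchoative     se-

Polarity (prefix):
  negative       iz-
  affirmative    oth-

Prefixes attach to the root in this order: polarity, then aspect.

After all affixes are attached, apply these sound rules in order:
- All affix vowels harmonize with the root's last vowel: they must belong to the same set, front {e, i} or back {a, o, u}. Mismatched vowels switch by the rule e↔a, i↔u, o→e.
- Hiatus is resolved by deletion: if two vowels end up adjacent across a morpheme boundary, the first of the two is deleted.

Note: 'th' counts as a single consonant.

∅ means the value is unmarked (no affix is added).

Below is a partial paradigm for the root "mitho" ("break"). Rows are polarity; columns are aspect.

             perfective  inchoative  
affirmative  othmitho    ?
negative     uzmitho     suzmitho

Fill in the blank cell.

sothmitho

Attach polarity affirmative oth- → othmitho.
Attach aspect inchoative se- → seothmitho.
Apply vowel harmony: seothmitho → saothmitho.
Apply vowel deletion: saothmitho → sothmitho.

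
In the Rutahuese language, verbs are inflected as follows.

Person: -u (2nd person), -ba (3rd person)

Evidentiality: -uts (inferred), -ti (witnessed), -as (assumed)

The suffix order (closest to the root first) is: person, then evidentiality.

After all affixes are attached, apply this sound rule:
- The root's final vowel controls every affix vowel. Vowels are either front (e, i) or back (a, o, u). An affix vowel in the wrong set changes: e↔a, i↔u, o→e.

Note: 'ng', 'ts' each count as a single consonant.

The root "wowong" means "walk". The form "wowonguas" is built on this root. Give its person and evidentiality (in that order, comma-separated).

2nd person, assumed

Segment: wowong-u-as.
person: -u → 2nd person.
evidentiality: -as → assumed.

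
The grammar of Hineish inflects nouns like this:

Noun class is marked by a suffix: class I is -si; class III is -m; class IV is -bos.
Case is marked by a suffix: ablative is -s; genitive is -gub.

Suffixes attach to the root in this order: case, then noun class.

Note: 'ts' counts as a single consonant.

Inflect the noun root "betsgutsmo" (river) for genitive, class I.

betsgutsmogubsi

Attach case genitive -gub → betsgutsmogub.
Attach noun class class I -si → betsgutsmogubsi.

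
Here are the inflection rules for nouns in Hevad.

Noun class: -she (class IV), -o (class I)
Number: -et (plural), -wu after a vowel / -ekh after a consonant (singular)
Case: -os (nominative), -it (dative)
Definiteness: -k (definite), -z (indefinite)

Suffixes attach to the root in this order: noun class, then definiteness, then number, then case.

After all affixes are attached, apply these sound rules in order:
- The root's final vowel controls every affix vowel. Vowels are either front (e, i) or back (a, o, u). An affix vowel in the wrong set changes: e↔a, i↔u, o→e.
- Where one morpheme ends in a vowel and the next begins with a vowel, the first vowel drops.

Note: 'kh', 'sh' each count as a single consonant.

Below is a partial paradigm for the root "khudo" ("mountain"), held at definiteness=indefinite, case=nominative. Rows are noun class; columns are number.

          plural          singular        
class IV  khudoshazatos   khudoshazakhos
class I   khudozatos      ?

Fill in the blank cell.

khudozakhos

Attach noun class class I -o → khudoo.
Attach definiteness indefinite -z → khudooz.
Attach number singular -ekh (after consonant 'z') → khudoozekh.
Attach case nominative -os → khudoozekhos.
Apply vowel harmony: khudoozekhos → khudoozakhos.
Apply vowel deletion: khudoozakhos → khudozakhos.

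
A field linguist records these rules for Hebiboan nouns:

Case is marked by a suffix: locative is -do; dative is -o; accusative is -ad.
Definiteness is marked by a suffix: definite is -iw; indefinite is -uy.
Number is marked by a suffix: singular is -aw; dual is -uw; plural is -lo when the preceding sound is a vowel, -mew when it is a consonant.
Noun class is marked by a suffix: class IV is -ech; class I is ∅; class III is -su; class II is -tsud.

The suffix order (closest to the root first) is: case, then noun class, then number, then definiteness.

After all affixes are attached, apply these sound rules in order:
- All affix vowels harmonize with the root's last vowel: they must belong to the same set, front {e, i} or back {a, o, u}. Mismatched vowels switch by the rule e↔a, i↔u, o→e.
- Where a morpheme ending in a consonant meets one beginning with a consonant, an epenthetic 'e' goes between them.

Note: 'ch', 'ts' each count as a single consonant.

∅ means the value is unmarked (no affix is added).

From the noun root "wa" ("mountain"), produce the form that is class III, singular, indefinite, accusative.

Attach case accusative -ad → waad.
Attach noun class class III -su → waadsu.
Attach number singular -aw → waadsuaw.
Attach definiteness indefinite -uy → waadsuawuy.
Vowel harmony: no change.
Apply epenthesis: waadsuawuy → waadesuawuy.

waadesuawuy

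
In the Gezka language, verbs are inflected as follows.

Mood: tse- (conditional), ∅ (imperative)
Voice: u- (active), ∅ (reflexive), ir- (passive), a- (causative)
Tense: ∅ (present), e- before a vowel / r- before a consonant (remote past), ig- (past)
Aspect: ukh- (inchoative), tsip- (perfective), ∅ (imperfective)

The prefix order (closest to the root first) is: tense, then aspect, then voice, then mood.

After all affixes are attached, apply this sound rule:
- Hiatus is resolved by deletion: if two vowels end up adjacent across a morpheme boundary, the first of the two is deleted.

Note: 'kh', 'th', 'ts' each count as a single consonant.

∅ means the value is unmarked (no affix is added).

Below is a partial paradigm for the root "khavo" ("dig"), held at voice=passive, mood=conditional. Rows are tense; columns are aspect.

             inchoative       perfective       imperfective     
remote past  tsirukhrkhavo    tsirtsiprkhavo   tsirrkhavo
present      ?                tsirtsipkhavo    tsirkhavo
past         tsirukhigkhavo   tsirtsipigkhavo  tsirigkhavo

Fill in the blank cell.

tense = present: zero marking, form stays khavo.
Attach aspect inchoative ukh- → ukhkhavo.
Attach voice passive ir- → irukhkhavo.
Attach mood conditional tse- → tseirukhkhavo.
Apply vowel deletion: tseirukhkhavo → tsirukhkhavo.

tsirukhkhavo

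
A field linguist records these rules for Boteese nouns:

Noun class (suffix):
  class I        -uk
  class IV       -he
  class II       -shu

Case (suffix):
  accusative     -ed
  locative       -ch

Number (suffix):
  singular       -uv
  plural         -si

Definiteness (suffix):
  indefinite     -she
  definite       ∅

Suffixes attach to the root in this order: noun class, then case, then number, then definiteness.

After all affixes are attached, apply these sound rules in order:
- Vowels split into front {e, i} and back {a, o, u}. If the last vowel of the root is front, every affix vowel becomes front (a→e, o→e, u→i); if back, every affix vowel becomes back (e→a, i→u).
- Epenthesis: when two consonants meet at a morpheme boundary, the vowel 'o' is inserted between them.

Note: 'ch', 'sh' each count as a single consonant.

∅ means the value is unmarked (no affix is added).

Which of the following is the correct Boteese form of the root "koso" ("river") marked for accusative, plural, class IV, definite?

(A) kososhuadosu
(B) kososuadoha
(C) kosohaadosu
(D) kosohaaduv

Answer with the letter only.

C

Attach noun class class IV -he → kosohe.
Attach case accusative -ed → kosoheed.
Attach number plural -si → kosoheedsi.
definiteness = definite: zero marking, form stays kosoheedsi.
Apply vowel harmony: kosoheedsi → kosohaadsu.
Apply epenthesis: kosohaadsu → kosohaadosu.
So the correct form is kosohaadosu, option (C).
(B) kososuadoha is wrong: it has the affixes in the wrong order.
(D) kosohaaduv is wrong: it uses singular instead of plural for number.
(A) kososhuadosu is wrong: it uses class II instead of class IV for noun class.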